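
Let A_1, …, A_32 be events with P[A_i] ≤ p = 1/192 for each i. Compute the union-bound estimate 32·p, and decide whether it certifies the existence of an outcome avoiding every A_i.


Union bound: P[∪_{i=1}^{32} A_i] ≤ Σ_i P[A_i] ≤ 32·p = 32·(1/192) = 1/6.
Numerically: 1/6 ≈ 0.167.
Is 1/6 < 1? YES.
Since P[∪ A_i] ≤ 1/6 < 1, the complement has P[∩ A_i^c] ≥ 1 − 1/6 = 5/6 > 0, so some outcome avoids every A_i.

32·p = 1/6 ≈ 0.167; existence CERTIFIED by the union bound.


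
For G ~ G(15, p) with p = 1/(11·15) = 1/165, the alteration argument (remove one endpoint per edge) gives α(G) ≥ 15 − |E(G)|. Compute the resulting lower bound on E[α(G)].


E[|E(G)|] = C(15, 2)·p = 105 · (1/165) = 7/11.
E[α(G)] ≥ n − E[|E(G)|] = 15 − 7/11 = 158/11.
Numerically: ≈ 14.364.
(This is only a lower bound; the true E[α(G)] may be larger.)

E[α(G)] ≥ 158/11 ≈ 14.364.


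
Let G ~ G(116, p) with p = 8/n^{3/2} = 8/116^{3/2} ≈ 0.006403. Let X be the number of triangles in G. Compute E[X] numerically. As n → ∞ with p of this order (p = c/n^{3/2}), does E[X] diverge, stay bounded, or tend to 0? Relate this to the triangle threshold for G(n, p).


Number of potential triangles: C(116, 3) = 253460.
Each occurs with probability p³ ≈ (0.006403)³ ≈ 2.625482e-07.
By linearity: E[X] = C(116, 3)·p³ ≈ 253460 · 2.625482e-07 ≈ 0.0665.
Since α = 3/2 > 1, p = c/n^{3/2} = o(1/n) is below the triangle threshold p ~ 1/n. Asymptotically E[X] ~ (c³/6)·n^{3(1−α)} = (8³/6)·n^{-1.5} → 0, so by Markov's inequality G has no triangles w.h.p.

E[X] ≈ 0.0665; in regime p = Θ(1/n^{3/2}) E[X] tends to 0 (below the triangle threshold p ~ 1/n).


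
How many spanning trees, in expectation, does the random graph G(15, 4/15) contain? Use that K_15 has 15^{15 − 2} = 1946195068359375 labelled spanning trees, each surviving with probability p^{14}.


K_15 has 15^{15 − 2} = 1946195068359375 labelled spanning trees.
For each such spanning tree H, let X_H = 1 if all 14 edges of H are present in G. Then P[X_H = 1] = p^{14} = (4/15)^{14} = 268435456/29192926025390625.
By linearity of expectation: E[X] = Σ_H E[X_H] = 1946195068359375 · p^{14} = 1946195068359375 · 268435456/29192926025390625 = 268435456/15.
Numerically: E[X] ≈ 1.79e+07.

E[X] = 1946195068359375 · (4/15)^{14} = 268435456/15 ≈ 1.79e+07.


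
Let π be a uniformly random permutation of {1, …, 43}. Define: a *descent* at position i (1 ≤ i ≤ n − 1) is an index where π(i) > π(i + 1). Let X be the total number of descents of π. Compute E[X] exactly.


Write X = Σ X_I over i = 1, …, 42, with X_I the indicator of one descent.
There are 42 indicators.
For each fixed i, the pair (π(i), π(i+1)) is a uniformly random ordered pair of distinct values from {1, …, 43}; by symmetry P[π(i) > π(i+1)] = 1/2.
By linearity: E[X] = 42 · (1/2) = (43 − 1) · (1/2) = 21 ≈ 21.0000.

E[X] = 21 = 21.0000.


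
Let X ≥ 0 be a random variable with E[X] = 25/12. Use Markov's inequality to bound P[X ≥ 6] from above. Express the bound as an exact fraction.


μ = E[X] = 25/12, a = 6.
Markov: P[X ≥ 6] ≤ μ/a = (25/12)/6 = 25/72.
Numerically: ≈ 0.347.
(Since a = 6 > μ = 2.083, the bound 25/72 is < 1 and informative.)

P[X ≥ 6] ≤ 25/72 ≈ 0.347.


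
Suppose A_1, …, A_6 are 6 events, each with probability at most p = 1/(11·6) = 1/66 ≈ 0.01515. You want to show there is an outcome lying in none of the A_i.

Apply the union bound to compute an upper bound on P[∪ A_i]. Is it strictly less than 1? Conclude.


Union bound: P[∪_{i=1}^{6} A_i] ≤ Σ_i P[A_i] ≤ 6·p = 6·(1/66) = 1/11.
Numerically: 1/11 ≈ 0.09091.
Is 1/11 < 1? YES.
Since P[∪ A_i] ≤ 1/11 < 1, the complement has P[∩ A_i^c] ≥ 1 − 1/11 = 10/11 > 0, so some outcome avoids every A_i.

6·p = 1/11 ≈ 0.09091; existence CERTIFIED by the union bound.


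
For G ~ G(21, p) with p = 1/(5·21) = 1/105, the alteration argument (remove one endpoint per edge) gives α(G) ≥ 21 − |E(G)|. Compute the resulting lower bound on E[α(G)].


E[|E(G)|] = C(21, 2)·p = 210 · (1/105) = 2.
E[α(G)] ≥ n − E[|E(G)|] = 21 − 2 = 19.
Numerically: ≈ 19.0000.
(This is only a lower bound; the true E[α(G)] may be larger.)

E[α(G)] ≥ 19 ≈ 19.0000.


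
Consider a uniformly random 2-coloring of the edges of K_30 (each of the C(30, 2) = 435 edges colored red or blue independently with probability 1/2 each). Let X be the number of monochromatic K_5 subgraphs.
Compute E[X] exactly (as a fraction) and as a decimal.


Let X = Σ_S X_S over the C(30, 5) = 142506 subsets S of size 5, where X_S = 1 if the K_5 on S is monochromatic.
For a fixed S, the K_5 on S has C(5, 2) = 10 edges. P[all 10 edges red] = (1/2)^10, and likewise for blue, so P[monochromatic] = 2·(1/2)^10 = 2^{1 − 10} = 1/512.
Summing: E[X] = C(30, 5) · 2^{1 − 10} = 142506 · 1/512 = 71253/256.
Numerically: E[X] ≈ 278.332.

E[X] = C(30,5)·2^(1−C(5,2)) = 71253/256 ≈ 278.332.


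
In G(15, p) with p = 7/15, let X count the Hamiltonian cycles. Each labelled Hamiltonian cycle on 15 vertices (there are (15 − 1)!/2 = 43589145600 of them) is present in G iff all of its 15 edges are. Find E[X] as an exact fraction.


K_15 has (15 − 1)!/2 = 43589145600 labelled Hamiltonian cycles.
For each such Hamiltonian cycle H, let X_H = 1 if all 15 edges of H are present in G. Then P[X_H = 1] = p^{15} = (7/15)^{15} = 4747561509943/437893890380859375.
Summing the indicators: E[X] = Σ_H E[X_H] = 43589145600 · p^{15} = 43589145600 · 4747561509943/437893890380859375 = 34064551424174695424/72081298828125.
Numerically: E[X] ≈ 4.73e+05.

E[X] = 43589145600 · (7/15)^{15} = 34064551424174695424/72081298828125 ≈ 4.73e+05.


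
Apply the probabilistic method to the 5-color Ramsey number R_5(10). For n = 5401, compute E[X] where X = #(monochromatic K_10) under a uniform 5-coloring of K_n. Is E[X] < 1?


E[X] = C(5401, 10) · 5^{1 − 45} = 5772423232412011351582235732760 · 5^{−44} = 5772423232412011351582235732760/5684341886080801486968994140625.
As a reduced fraction: E[X] = 1154484646482402270316447146552/1136868377216160297393798828125 ≈ 1.015495.
Is E[X] < 1? NO.
Since E[X] ≥ 1, the first-moment bound is inconclusive at n = 5401; it does NOT by itself certify R_5(10) > 5401.

E[X] = 1154484646482402270316447146552/1136868377216160297393798828125 ≈ 1.015495; E[X] ≥ 1; first-moment method inconclusive here.


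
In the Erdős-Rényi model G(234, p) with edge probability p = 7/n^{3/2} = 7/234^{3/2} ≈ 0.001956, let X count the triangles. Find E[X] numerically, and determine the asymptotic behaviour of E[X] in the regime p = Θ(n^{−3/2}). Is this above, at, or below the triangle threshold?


Number of potential triangles: C(234, 3) = 2108184.
Each occurs with probability p³ ≈ (0.001956)³ ≈ 7.478642e-09.
By linearity: E[X] = C(234, 3)·p³ ≈ 2108184 · 7.478642e-09 ≈ 0.0158.
Since α = 3/2 > 1, p = c/n^{3/2} = o(1/n) is below the triangle threshold p ~ 1/n. Asymptotically E[X] ~ (c³/6)·n^{3(1−α)} = (7³/6)·n^{-1.5} → 0, so by Markov's inequality G has no triangles w.h.p.

E[X] ≈ 0.0158; in regime p = Θ(1/n^{3/2}) E[X] tends to 0 (below the triangle threshold p ~ 1/n).


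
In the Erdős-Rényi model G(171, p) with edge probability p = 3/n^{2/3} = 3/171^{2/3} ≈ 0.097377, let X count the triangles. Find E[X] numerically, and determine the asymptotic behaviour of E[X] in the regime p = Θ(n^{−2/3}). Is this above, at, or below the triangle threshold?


Number of potential triangles: C(171, 3) = 818805.
Each occurs with probability p³ ≈ (0.097377)³ ≈ 9.2336103e-04.
By linearity: E[X] = C(171, 3)·p³ ≈ 818805 · 9.2336103e-04 ≈ 756.05263.
Since α = 2/3 < 1, p = c/n^{2/3} ≫ 1/n is above the triangle threshold p ~ 1/n. Asymptotically E[X] ~ (c³/6)·n^{3(1−α)} = (3³/6)·n^{1} → ∞; triangles are abundant w.h.p.

E[X] ≈ 756.05263; in regime p = Θ(1/n^{2/3}) E[X] diverges (above the triangle threshold p ~ 1/n).


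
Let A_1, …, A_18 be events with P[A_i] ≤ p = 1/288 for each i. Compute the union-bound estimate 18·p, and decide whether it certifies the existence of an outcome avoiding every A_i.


Union bound: P[∪_{i=1}^{18} A_i] ≤ Σ_i P[A_i] ≤ 18·p = 18·(1/288) = 1/16.
Numerically: 1/16 ≈ 0.062500.
Is 1/16 < 1? YES.
Since P[∪ A_i] ≤ 1/16 < 1, the complement has P[∩ A_i^c] ≥ 1 − 1/16 = 15/16 > 0, so some outcome avoids every A_i.

18·p = 1/16 ≈ 0.062500; existence CERTIFIED by the union bound.


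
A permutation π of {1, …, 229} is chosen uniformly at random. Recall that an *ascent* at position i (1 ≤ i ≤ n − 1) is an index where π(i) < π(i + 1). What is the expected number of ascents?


Write X = Σ X_I over i = 1, …, 228, with X_I the indicator of one ascent.
There are 228 indicators.
For each fixed i, the pair (π(i), π(i+1)) is a uniformly random ordered pair of distinct values from {1, …, 229}; by symmetry P[π(i) < π(i+1)] = 1/2.
By linearity: E[X] = 228 · (1/2) = (229 − 1) · (1/2) = 114 ≈ 114.000.

E[X] = 114 = 114.000.


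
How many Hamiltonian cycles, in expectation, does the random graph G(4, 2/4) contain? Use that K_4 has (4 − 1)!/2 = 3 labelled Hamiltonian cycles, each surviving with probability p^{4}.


K_4 has (4 − 1)!/2 = 3 labelled Hamiltonian cycles.
For each such Hamiltonian cycle H, let X_H = 1 if all 4 edges of H are present in G. Then P[X_H = 1] = p^{4} = (1/2)^{4} = 1/16.
Summing the indicators: E[X] = Σ_H E[X_H] = 3 · p^{4} = 3 · 1/16 = 3/16.
Numerically: E[X] ≈ 0.1875.

E[X] = 3 · (1/2)^{4} = 3/16 ≈ 0.1875.


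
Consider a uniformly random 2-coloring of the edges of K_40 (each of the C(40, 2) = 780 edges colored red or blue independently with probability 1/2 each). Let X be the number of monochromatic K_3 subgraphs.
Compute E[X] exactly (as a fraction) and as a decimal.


Let X = Σ_S X_S over the C(40, 3) = 9880 subsets S of size 3, where X_S = 1 if the K_3 on S is monochromatic.
For a fixed S, the K_3 on S has C(3, 2) = 3 edges. P[all 3 edges red] = (1/2)^3, and likewise for blue, so P[monochromatic] = 2·(1/2)^3 = 2^{1 − 3} = 1/4.
By linearity: E[X] = C(40, 3) · 2^{1 − 3} = 9880 · 1/4 = 2470.
Numerically: E[X] ≈ 2470.00000.

E[X] = C(40,3)·2^(1−C(3,2)) = 2470 ≈ 2470.00000.


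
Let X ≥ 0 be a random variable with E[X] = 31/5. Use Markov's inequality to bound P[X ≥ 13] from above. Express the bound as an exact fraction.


μ = E[X] = 31/5, a = 13.
Markov: P[X ≥ 13] ≤ μ/a = (31/5)/13 = 31/65.
Numerically: ≈ 0.4769.
(Since a = 13 > μ = 6.2000, the bound 31/65 is < 1 and informative.)

P[X ≥ 13] ≤ 31/65 ≈ 0.4769.


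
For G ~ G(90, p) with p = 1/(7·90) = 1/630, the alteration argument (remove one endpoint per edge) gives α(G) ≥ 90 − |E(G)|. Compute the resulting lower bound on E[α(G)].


E[|E(G)|] = C(90, 2)·p = 4005 · (1/630) = 89/14.
E[α(G)] ≥ n − E[|E(G)|] = 90 − 89/14 = 1171/14.
Numerically: ≈ 83.643.
(This is only a lower bound; the true E[α(G)] may be larger.)

E[α(G)] ≥ 1171/14 ≈ 83.643.


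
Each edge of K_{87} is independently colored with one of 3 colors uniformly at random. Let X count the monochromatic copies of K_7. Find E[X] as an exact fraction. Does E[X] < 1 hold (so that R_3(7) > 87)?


E[X] = C(87, 7) · 3^{1 − 21} = 5843355957 · 3^{−20} = 5843355957/3486784401.
As a reduced fraction: E[X] = 72140197/43046721 ≈ 1.6758581.
Is E[X] < 1? NO.
Since E[X] ≥ 1, the first-moment bound is inconclusive at n = 87; it does NOT by itself certify R_3(7) > 87.

E[X] = 72140197/43046721 ≈ 1.6758581; E[X] ≥ 1; first-moment method inconclusive here.


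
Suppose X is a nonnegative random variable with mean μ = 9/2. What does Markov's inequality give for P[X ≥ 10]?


μ = E[X] = 9/2, a = 10.
Markov: P[X ≥ 10] ≤ μ/a = (9/2)/10 = 9/20.
Numerically: ≈ 0.4500.
(Since a = 10 > μ = 4.5000, the bound 9/20 is < 1 and informative.)

P[X ≥ 10] ≤ 9/20 ≈ 0.4500.


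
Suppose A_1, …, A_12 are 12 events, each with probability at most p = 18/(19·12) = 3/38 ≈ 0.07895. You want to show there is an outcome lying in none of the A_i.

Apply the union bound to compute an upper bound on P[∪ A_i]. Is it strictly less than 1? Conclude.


Union bound: P[∪_{i=1}^{12} A_i] ≤ Σ_i P[A_i] ≤ 12·p = 12·(3/38) = 18/19.
Numerically: 18/19 ≈ 0.94737.
Is 18/19 < 1? YES.
Since P[∪ A_i] ≤ 18/19 < 1, the complement has P[∩ A_i^c] ≥ 1 − 18/19 = 1/19 > 0, so some outcome avoids every A_i.

12·p = 18/19 ≈ 0.94737; existence CERTIFIED by the union bound.


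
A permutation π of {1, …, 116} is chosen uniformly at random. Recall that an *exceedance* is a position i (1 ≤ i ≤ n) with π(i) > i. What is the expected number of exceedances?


Write X = Σ_{i=1}^{116} X_i, where X_i = 1_{π(i) > i}.
For each fixed i, π(i) is uniform over {1, …, 116} (marginal of a uniform permutation), so P[π(i) > i] = (n − i)/n. Summing: Σ_{i=1}^{116} (n − i)/n = (0 + 1 + … + 115)/116 = 116(116 − 1)/(2·116) = (116 − 1)/2.
Hence E[X] = Σ_{i=1}^{116} (116 − i)/116 = 115/2 ≈ 57.500000.

E[X] = 115/2 = 57.500000.


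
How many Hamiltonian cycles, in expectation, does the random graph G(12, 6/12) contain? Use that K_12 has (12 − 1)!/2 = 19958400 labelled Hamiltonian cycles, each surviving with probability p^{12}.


K_12 has (12 − 1)!/2 = 19958400 labelled Hamiltonian cycles.
For each such Hamiltonian cycle H, let X_H = 1 if all 12 edges of H are present in G. Then P[X_H = 1] = p^{12} = (1/2)^{12} = 1/4096.
Summing the indicators: E[X] = Σ_H E[X_H] = 19958400 · p^{12} = 19958400 · 1/4096 = 155925/32.
Numerically: E[X] ≈ 4873.

E[X] = 19958400 · (1/2)^{12} = 155925/32 ≈ 4873.


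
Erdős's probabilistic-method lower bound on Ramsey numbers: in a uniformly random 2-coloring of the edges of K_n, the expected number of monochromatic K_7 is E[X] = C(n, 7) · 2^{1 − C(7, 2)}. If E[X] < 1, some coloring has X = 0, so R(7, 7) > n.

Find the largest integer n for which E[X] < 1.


We need C(n, 7) · 2^{1 − 21} < 1, i.e. C(n, 7) < 2^{21 − 1} = 1048576.
Check values of n near the boundary:
  n = 26: C(26, 7) = 657800; 657800 < 1048576? YES
  n = 27: C(27, 7) = 888030; 888030 < 1048576? YES
  n = 28: C(28, 7) = 1184040; 1184040 < 1048576? NO
The largest n with C(n, 7) < 1048576 is n = 27 (where E[X] = 444015/524288 ≈ 0.847). Hence R(7, 7) > 27, i.e. R(7, 7) ≥ 28.

Largest n = 27; hence R(7, 7) > 27.


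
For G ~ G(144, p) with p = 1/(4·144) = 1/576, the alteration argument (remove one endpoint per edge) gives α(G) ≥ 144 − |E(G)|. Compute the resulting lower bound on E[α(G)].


E[|E(G)|] = C(144, 2)·p = 10296 · (1/576) = 143/8.
E[α(G)] ≥ n − E[|E(G)|] = 144 − 143/8 = 1009/8.
Numerically: ≈ 126.125.
(This is only a lower bound; the true E[α(G)] may be larger.)

E[α(G)] ≥ 1009/8 ≈ 126.125.


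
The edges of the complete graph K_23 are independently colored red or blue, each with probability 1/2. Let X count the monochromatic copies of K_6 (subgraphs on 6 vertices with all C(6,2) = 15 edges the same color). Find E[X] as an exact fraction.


Let X = Σ_S X_S over the C(23, 6) = 100947 subsets S of size 6, where X_S = 1 if the K_6 on S is monochromatic.
For a fixed S, the K_6 on S has C(6, 2) = 15 edges. P[all 15 edges red] = (1/2)^15, and likewise for blue, so P[monochromatic] = 2·(1/2)^15 = 2^{1 − 15} = 1/16384.
Summing: E[X] = C(23, 6) · 2^{1 − 15} = 100947 · 1/16384 = 100947/16384.
Numerically: E[X] ≈ 6.161.

E[X] = C(23,6)·2^(1−C(6,2)) = 100947/16384 ≈ 6.161.


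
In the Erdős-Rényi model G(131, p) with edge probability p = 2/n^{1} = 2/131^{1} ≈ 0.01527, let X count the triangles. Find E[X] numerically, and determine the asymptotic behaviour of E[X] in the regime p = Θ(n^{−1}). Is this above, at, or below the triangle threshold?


Number of potential triangles: C(131, 3) = 366145.
Each occurs with probability p³ ≈ (0.01527)³ ≈ 3.558575e-06.
By linearity: E[X] = C(131, 3)·p³ ≈ 366145 · 3.558575e-06 ≈ 1.3030.
Here α = 1, so p = 2/n is exactly at the triangle threshold p ~ 1/n. Asymptotically E[X] → c³/6 = 2³/6 = 4/3 ≈ 1.3333, a bounded constant. In this regime the triangle count is asymptotically Poisson(c³/6).

E[X] ≈ 1.3030; in regime p = Θ(1/n^{1}) E[X] stays bounded (at the triangle threshold p ~ 1/n).


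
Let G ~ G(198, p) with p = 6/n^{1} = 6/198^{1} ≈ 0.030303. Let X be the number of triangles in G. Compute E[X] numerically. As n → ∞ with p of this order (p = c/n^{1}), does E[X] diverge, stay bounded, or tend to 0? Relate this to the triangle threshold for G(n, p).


Number of potential triangles: C(198, 3) = 1274196.
Each occurs with probability p³ ≈ (0.030303)³ ≈ 2.7826474e-05.
By linearity: E[X] = C(198, 3)·p³ ≈ 1274196 · 2.7826474e-05 ≈ 35.45638.
Here α = 1, so p = 6/n is exactly at the triangle threshold p ~ 1/n. Asymptotically E[X] → c³/6 = 6³/6 = 36 ≈ 36.00000, a bounded constant. In this regime the triangle count is asymptotically Poisson(c³/6).

E[X] ≈ 35.45638; in regime p = Θ(1/n^{1}) E[X] stays bounded (at the triangle threshold p ~ 1/n).


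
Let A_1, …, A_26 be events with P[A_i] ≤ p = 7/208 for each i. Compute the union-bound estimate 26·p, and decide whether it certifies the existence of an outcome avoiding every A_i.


Union bound: P[∪_{i=1}^{26} A_i] ≤ Σ_i P[A_i] ≤ 26·p = 26·(7/208) = 7/8.
Numerically: 7/8 ≈ 0.8750000.
Is 7/8 < 1? YES.
Since P[∪ A_i] ≤ 7/8 < 1, the complement has P[∩ A_i^c] ≥ 1 − 7/8 = 1/8 > 0, so some outcome avoids every A_i.

26·p = 7/8 ≈ 0.8750000; existence CERTIFIED by the union bound.


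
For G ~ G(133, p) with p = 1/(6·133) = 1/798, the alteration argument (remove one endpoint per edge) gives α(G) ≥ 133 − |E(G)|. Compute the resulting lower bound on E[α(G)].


E[|E(G)|] = C(133, 2)·p = 8778 · (1/798) = 11.
E[α(G)] ≥ n − E[|E(G)|] = 133 − 11 = 122.
Numerically: ≈ 122.000.
(This is only a lower bound; the true E[α(G)] may be larger.)

E[α(G)] ≥ 122 ≈ 122.000.


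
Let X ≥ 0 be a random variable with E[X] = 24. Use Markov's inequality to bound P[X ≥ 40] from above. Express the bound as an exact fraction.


μ = E[X] = 24, a = 40.
Markov: P[X ≥ 40] ≤ μ/a = (24)/40 = 3/5.
Numerically: ≈ 0.60000.
(Since a = 40 > μ = 24.00000, the bound 3/5 is < 1 and informative.)

P[X ≥ 40] ≤ 3/5 ≈ 0.60000.


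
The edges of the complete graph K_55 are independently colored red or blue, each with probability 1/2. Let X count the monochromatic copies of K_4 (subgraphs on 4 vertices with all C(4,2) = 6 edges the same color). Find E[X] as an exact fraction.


Let X = Σ_S X_S over the C(55, 4) = 341055 subsets S of size 4, where X_S = 1 if the K_4 on S is monochromatic.
For a fixed S, the K_4 on S has C(4, 2) = 6 edges. P[all 6 edges red] = (1/2)^6, and likewise for blue, so P[monochromatic] = 2·(1/2)^6 = 2^{1 − 6} = 1/32.
By linearity of expectation: E[X] = C(55, 4) · 2^{1 − 6} = 341055 · 1/32 = 341055/32.
Numerically: E[X] ≈ 10657.969.

E[X] = C(55,4)·2^(1−C(4,2)) = 341055/32 ≈ 10657.969.


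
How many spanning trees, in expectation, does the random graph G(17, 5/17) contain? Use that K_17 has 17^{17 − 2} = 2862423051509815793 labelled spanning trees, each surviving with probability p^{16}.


K_17 has 17^{17 − 2} = 2862423051509815793 labelled spanning trees.
For each such spanning tree H, let X_H = 1 if all 16 edges of H are present in G. Then P[X_H = 1] = p^{16} = (5/17)^{16} = 152587890625/48661191875666868481.
By linearity of expectation: E[X] = Σ_H E[X_H] = 2862423051509815793 · p^{16} = 2862423051509815793 · 152587890625/48661191875666868481 = 152587890625/17.
Numerically: E[X] ≈ 8.97576e+09.

E[X] = 2862423051509815793 · (5/17)^{16} = 152587890625/17 ≈ 8.97576e+09.


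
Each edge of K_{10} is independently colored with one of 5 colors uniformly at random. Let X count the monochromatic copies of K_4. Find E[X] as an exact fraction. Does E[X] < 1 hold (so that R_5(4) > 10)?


E[X] = C(10, 4) · 5^{1 − 6} = 210 · 5^{−5} = 210/3125.
As a reduced fraction: E[X] = 42/625 ≈ 0.067.
Is E[X] < 1? YES.
Since E[X] < 1, there exists a 5-coloring of K_{10} with no monochromatic K_4; hence R_5(4) > 10.

E[X] = 42/625 ≈ 0.067; E[X] < 1, so R_5(4) > 10.


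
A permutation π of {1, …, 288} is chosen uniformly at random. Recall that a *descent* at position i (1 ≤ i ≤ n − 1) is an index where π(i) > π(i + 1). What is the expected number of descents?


Write X = Σ X_I over i = 1, …, 287, with X_I the indicator of one descent.
There are 287 indicators.
For each fixed i, the pair (π(i), π(i+1)) is a uniformly random ordered pair of distinct values from {1, …, 288}; by symmetry P[π(i) > π(i+1)] = 1/2.
By linearity: E[X] = 287 · (1/2) = (288 − 1) · (1/2) = 287/2 ≈ 143.50000.

E[X] = 287/2 = 143.50000.


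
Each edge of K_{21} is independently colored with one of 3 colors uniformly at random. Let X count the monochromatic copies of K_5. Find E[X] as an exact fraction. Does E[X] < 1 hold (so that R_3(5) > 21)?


E[X] = C(21, 5) · 3^{1 − 10} = 20349 · 3^{−9} = 20349/19683.
As a reduced fraction: E[X] = 2261/2187 ≈ 1.034.
Is E[X] < 1? NO.
Since E[X] ≥ 1, the first-moment bound is inconclusive at n = 21; it does NOT by itself certify R_3(5) > 21.

E[X] = 2261/2187 ≈ 1.034; E[X] ≥ 1; first-moment method inconclusive here.


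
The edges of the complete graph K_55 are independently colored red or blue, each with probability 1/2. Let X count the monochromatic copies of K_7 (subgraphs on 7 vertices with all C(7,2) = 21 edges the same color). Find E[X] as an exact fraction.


Let X = Σ_S X_S over the C(55, 7) = 202927725 subsets S of size 7, where X_S = 1 if the K_7 on S is monochromatic.
For a fixed S, the K_7 on S has C(7, 2) = 21 edges. P[all 21 edges red] = (1/2)^21, and likewise for blue, so P[monochromatic] = 2·(1/2)^21 = 2^{1 − 21} = 1/1048576.
By linearity: E[X] = C(55, 7) · 2^{1 − 21} = 202927725 · 1/1048576 = 202927725/1048576.
Numerically: E[X] ≈ 193.52696.

E[X] = C(55,7)·2^(1−C(7,2)) = 202927725/1048576 ≈ 193.52696.


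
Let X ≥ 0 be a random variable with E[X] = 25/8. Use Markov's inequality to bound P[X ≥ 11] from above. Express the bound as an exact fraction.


μ = E[X] = 25/8, a = 11.
Markov: P[X ≥ 11] ≤ μ/a = (25/8)/11 = 25/88.
Numerically: ≈ 0.2841.
(Since a = 11 > μ = 3.1250, the bound 25/88 is < 1 and informative.)

P[X ≥ 11] ≤ 25/88 ≈ 0.2841.


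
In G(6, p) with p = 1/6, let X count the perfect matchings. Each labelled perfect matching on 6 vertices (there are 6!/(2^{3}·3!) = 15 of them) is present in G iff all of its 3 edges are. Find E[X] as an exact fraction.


K_6 has 6!/(2^{3}·3!) = 15 labelled perfect matchings.
For each such perfect matching H, let X_H = 1 if all 3 edges of H are present in G. Then P[X_H = 1] = p^{3} = (1/6)^{3} = 1/216.
By linearity: E[X] = Σ_H E[X_H] = 15 · p^{3} = 15 · 1/216 = 5/72.
Numerically: E[X] ≈ 0.0694444.

E[X] = 15 · (1/6)^{3} = 5/72 ≈ 0.0694444.


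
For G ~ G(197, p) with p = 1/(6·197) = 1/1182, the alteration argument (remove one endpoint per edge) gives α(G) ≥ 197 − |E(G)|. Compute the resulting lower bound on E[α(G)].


E[|E(G)|] = C(197, 2)·p = 19306 · (1/1182) = 49/3.
E[α(G)] ≥ n − E[|E(G)|] = 197 − 49/3 = 542/3.
Numerically: ≈ 180.666667.
(This is only a lower bound; the true E[α(G)] may be larger.)

E[α(G)] ≥ 542/3 ≈ 180.666667.


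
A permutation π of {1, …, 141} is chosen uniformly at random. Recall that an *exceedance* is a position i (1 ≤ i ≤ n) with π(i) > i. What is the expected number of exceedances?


Write X = Σ_{i=1}^{141} X_i, where X_i = 1_{π(i) > i}.
For each fixed i, π(i) is uniform over {1, …, 141} (marginal of a uniform permutation), so P[π(i) > i] = (n − i)/n. Summing: Σ_{i=1}^{141} (n − i)/n = (0 + 1 + … + 140)/141 = 141(141 − 1)/(2·141) = (141 − 1)/2.
Hence E[X] = Σ_{i=1}^{141} (141 − i)/141 = 70 ≈ 70.00000.

E[X] = 70 = 70.00000.


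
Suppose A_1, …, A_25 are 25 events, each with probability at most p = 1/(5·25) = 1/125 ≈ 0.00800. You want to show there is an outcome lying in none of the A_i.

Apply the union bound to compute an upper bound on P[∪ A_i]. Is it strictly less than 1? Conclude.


Union bound: P[∪_{i=1}^{25} A_i] ≤ Σ_i P[A_i] ≤ 25·p = 25·(1/125) = 1/5.
Numerically: 1/5 ≈ 0.20000.
Is 1/5 < 1? YES.
Since P[∪ A_i] ≤ 1/5 < 1, the complement has P[∩ A_i^c] ≥ 1 − 1/5 = 4/5 > 0, so some outcome avoids every A_i.

25·p = 1/5 ≈ 0.20000; existence CERTIFIED by the union bound.


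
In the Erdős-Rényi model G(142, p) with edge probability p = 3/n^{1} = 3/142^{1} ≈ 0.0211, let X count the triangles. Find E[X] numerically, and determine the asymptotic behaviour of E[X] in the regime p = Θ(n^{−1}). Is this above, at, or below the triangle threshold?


Number of potential triangles: C(142, 3) = 467180.
Each occurs with probability p³ ≈ (0.0211)³ ≈ 9.42972e-06.
By linearity: E[X] = C(142, 3)·p³ ≈ 467180 · 9.42972e-06 ≈ 4.405.
Here α = 1, so p = 3/n is exactly at the triangle threshold p ~ 1/n. Asymptotically E[X] → c³/6 = 3³/6 = 9/2 ≈ 4.500, a bounded constant. In this regime the triangle count is asymptotically Poisson(c³/6).

E[X] ≈ 4.405; in regime p = Θ(1/n^{1}) E[X] stays bounded (at the triangle threshold p ~ 1/n).


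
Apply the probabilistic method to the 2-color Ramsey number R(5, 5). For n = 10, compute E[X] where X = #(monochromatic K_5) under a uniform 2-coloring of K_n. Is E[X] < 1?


E[X] = C(10, 5) · 2^{1 − 10} = 252 · 2^{−9} = 252/512.
As a reduced fraction: E[X] = 63/128 ≈ 0.4922.
Is E[X] < 1? YES.
Since E[X] < 1, there exists a 2-coloring of K_{10} with no monochromatic K_5; hence R(5, 5) > 10.

E[X] = 63/128 ≈ 0.4922; E[X] < 1, so R(5, 5) > 10.


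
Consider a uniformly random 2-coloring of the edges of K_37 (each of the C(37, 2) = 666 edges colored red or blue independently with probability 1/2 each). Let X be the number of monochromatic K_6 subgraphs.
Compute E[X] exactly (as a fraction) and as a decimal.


Let X = Σ_S X_S over the C(37, 6) = 2324784 subsets S of size 6, where X_S = 1 if the K_6 on S is monochromatic.
For a fixed S, the K_6 on S has C(6, 2) = 15 edges. P[all 15 edges red] = (1/2)^15, and likewise for blue, so P[monochromatic] = 2·(1/2)^15 = 2^{1 − 15} = 1/16384.
By linearity of expectation: E[X] = C(37, 6) · 2^{1 − 15} = 2324784 · 1/16384 = 145299/1024.
Numerically: E[X] ≈ 141.893555.

E[X] = C(37,6)·2^(1−C(6,2)) = 145299/1024 ≈ 141.893555.


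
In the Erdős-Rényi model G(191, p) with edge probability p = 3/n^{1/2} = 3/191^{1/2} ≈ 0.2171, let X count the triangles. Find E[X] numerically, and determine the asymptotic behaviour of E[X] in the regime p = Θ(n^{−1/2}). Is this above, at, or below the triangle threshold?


Number of potential triangles: C(191, 3) = 1143135.
Each occurs with probability p³ ≈ (0.2171)³ ≈ 1.022854e-02.
By linearity: E[X] = C(191, 3)·p³ ≈ 1143135 · 1.022854e-02 ≈ 11692.6038.
Since α = 1/2 < 1, p = c/n^{1/2} ≫ 1/n is above the triangle threshold p ~ 1/n. Asymptotically E[X] ~ (c³/6)·n^{3(1−α)} = (3³/6)·n^{1.5} → ∞; triangles are abundant w.h.p.

E[X] ≈ 11692.6038; in regime p = Θ(1/n^{1/2}) E[X] diverges (above the triangle threshold p ~ 1/n).


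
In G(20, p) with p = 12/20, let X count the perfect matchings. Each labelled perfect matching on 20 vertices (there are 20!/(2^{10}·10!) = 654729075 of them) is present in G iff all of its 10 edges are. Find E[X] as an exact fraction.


K_20 has 20!/(2^{10}·10!) = 654729075 labelled perfect matchings.
For each such perfect matching H, let X_H = 1 if all 10 edges of H are present in G. Then P[X_H = 1] = p^{10} = (3/5)^{10} = 59049/9765625.
By linearity of expectation: E[X] = Σ_H E[X_H] = 654729075 · p^{10} = 654729075 · 59049/9765625 = 1546443885987/390625.
Numerically: E[X] ≈ 3.9589e+06.

E[X] = 654729075 · (3/5)^{10} = 1546443885987/390625 ≈ 3.9589e+06.


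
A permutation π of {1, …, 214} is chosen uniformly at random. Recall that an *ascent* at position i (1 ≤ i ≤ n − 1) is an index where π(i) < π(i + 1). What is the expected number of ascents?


Write X = Σ X_I over i = 1, …, 213, with X_I the indicator of one ascent.
There are 213 indicators.
For each fixed i, the pair (π(i), π(i+1)) is a uniformly random ordered pair of distinct values from {1, …, 214}; by symmetry P[π(i) < π(i+1)] = 1/2.
By linearity: E[X] = 213 · (1/2) = (214 − 1) · (1/2) = 213/2 ≈ 106.500000.

E[X] = 213/2 = 106.500000.


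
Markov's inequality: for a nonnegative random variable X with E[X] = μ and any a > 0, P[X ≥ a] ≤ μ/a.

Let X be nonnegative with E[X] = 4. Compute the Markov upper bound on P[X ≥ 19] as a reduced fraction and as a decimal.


μ = E[X] = 4, a = 19.
Markov: P[X ≥ 19] ≤ μ/a = (4)/19 = 4/19.
Numerically: ≈ 0.2105.
(Since a = 19 > μ = 4.0000, the bound 4/19 is < 1 and informative.)

P[X ≥ 19] ≤ 4/19 ≈ 0.2105.


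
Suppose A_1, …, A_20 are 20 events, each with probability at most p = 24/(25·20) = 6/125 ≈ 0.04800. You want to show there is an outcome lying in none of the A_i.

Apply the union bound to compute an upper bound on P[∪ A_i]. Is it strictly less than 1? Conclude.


Union bound: P[∪_{i=1}^{20} A_i] ≤ Σ_i P[A_i] ≤ 20·p = 20·(6/125) = 24/25.
Numerically: 24/25 ≈ 0.96000.
Is 24/25 < 1? YES.
Since P[∪ A_i] ≤ 24/25 < 1, the complement has P[∩ A_i^c] ≥ 1 − 24/25 = 1/25 > 0, so some outcome avoids every A_i.

20·p = 24/25 ≈ 0.96000; existence CERTIFIED by the union bound.


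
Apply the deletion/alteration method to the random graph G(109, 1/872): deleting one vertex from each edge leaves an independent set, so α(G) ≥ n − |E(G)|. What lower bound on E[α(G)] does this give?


E[|E(G)|] = C(109, 2)·p = 5886 · (1/872) = 27/4.
E[α(G)] ≥ n − E[|E(G)|] = 109 − 27/4 = 409/4.
Numerically: ≈ 102.25000.
(This is only a lower bound; the true E[α(G)] may be larger.)

E[α(G)] ≥ 409/4 ≈ 102.25000.


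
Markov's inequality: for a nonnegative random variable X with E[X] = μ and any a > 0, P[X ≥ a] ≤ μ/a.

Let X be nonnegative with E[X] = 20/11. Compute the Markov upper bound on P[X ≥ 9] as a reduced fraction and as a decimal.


μ = E[X] = 20/11, a = 9.
Markov: P[X ≥ 9] ≤ μ/a = (20/11)/9 = 20/99.
Numerically: ≈ 0.202.
(Since a = 9 > μ = 1.818, the bound 20/99 is < 1 and informative.)

P[X ≥ 9] ≤ 20/99 ≈ 0.202.


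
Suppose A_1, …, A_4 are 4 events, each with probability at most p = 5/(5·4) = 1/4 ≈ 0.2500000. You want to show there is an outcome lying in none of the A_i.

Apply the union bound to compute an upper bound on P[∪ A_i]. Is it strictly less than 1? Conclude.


Union bound: P[∪_{i=1}^{4} A_i] ≤ Σ_i P[A_i] ≤ 4·p = 4·(1/4) = 1.
Numerically: 1 ≈ 1.0000000.
Is 1 < 1? NO.
Since the bound 1 is ≥ 1, the union bound is uninformative here; it does NOT by itself certify existence.

4·p = 1 ≈ 1.0000000; existence NOT certified by the union bound.


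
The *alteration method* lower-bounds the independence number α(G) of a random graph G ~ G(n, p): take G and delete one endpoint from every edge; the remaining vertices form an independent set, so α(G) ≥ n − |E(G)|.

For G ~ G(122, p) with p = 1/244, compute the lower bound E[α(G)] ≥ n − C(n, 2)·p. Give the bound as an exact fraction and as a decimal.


E[|E(G)|] = C(122, 2)·p = 7381 · (1/244) = 121/4.
E[α(G)] ≥ n − E[|E(G)|] = 122 − 121/4 = 367/4.
Numerically: ≈ 91.750000.
(This is only a lower bound; the true E[α(G)] may be larger.)

E[α(G)] ≥ 367/4 ≈ 91.750000.


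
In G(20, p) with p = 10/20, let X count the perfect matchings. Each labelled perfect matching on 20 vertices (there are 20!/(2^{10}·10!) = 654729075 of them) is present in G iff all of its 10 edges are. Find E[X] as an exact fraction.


K_20 has 20!/(2^{10}·10!) = 654729075 labelled perfect matchings.
For each such perfect matching H, let X_H = 1 if all 10 edges of H are present in G. Then P[X_H = 1] = p^{10} = (1/2)^{10} = 1/1024.
By linearity of expectation: E[X] = Σ_H E[X_H] = 654729075 · p^{10} = 654729075 · 1/1024 = 654729075/1024.
Numerically: E[X] ≈ 6.39e+05.

E[X] = 654729075 · (1/2)^{10} = 654729075/1024 ≈ 6.39e+05.


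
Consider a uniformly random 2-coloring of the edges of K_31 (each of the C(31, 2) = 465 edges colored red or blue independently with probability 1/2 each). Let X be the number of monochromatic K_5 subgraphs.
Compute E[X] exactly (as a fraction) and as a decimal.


Let X = Σ_S X_S over the C(31, 5) = 169911 subsets S of size 5, where X_S = 1 if the K_5 on S is monochromatic.
For a fixed S, the K_5 on S has C(5, 2) = 10 edges. P[all 10 edges red] = (1/2)^10, and likewise for blue, so P[monochromatic] = 2·(1/2)^10 = 2^{1 − 10} = 1/512.
Summing: E[X] = C(31, 5) · 2^{1 − 10} = 169911 · 1/512 = 169911/512.
Numerically: E[X] ≈ 331.8574.

E[X] = C(31,5)·2^(1−C(5,2)) = 169911/512 ≈ 331.8574.


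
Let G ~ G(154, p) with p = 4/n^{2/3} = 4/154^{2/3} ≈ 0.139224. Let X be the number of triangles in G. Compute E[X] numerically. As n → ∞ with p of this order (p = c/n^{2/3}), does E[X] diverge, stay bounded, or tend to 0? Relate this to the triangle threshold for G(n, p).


Number of potential triangles: C(154, 3) = 596904.
Each occurs with probability p³ ≈ (0.139224)³ ≈ 2.69860010e-03.
By linearity: E[X] = C(154, 3)·p³ ≈ 596904 · 2.69860010e-03 ≈ 1610.805195.
Since α = 2/3 < 1, p = c/n^{2/3} ≫ 1/n is above the triangle threshold p ~ 1/n. Asymptotically E[X] ~ (c³/6)·n^{3(1−α)} = (4³/6)·n^{1} → ∞; triangles are abundant w.h.p.

E[X] ≈ 1610.805195; in regime p = Θ(1/n^{2/3}) E[X] diverges (above the triangle threshold p ~ 1/n).


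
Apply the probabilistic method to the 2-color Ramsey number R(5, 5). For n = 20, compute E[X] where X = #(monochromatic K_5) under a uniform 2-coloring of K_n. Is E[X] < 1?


E[X] = C(20, 5) · 2^{1 − 10} = 15504 · 2^{−9} = 15504/512.
As a reduced fraction: E[X] = 969/32 ≈ 30.28125.
Is E[X] < 1? NO.
Since E[X] ≥ 1, the first-moment bound is inconclusive at n = 20; it does NOT by itself certify R(5, 5) > 20.

E[X] = 969/32 ≈ 30.28125; E[X] ≥ 1; first-moment method inconclusive here.


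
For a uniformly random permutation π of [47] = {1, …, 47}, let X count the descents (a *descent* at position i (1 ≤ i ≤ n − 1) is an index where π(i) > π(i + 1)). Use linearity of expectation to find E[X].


Write X = Σ X_I over i = 1, …, 46, with X_I the indicator of one descent.
There are 46 indicators.
For each fixed i, the pair (π(i), π(i+1)) is a uniformly random ordered pair of distinct values from {1, …, 47}; by symmetry P[π(i) > π(i+1)] = 1/2.
By linearity: E[X] = 46 · (1/2) = (47 − 1) · (1/2) = 23 ≈ 23.000000.

E[X] = 23 = 23.000000.


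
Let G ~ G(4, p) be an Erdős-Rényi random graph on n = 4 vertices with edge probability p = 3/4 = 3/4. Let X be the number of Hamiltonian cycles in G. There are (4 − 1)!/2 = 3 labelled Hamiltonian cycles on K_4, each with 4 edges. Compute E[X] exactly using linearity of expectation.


K_4 has (4 − 1)!/2 = 3 labelled Hamiltonian cycles.
For each such Hamiltonian cycle H, let X_H = 1 if all 4 edges of H are present in G. Then P[X_H = 1] = p^{4} = (3/4)^{4} = 81/256.
By linearity of expectation: E[X] = Σ_H E[X_H] = 3 · p^{4} = 3 · 81/256 = 243/256.
Numerically: E[X] ≈ 0.9492.

E[X] = 3 · (3/4)^{4} = 243/256 ≈ 0.9492.


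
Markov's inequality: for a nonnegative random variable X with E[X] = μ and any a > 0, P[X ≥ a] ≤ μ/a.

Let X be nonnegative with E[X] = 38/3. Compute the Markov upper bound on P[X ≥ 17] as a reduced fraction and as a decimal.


μ = E[X] = 38/3, a = 17.
Markov: P[X ≥ 17] ≤ μ/a = (38/3)/17 = 38/51.
Numerically: ≈ 0.745.
(Since a = 17 > μ = 12.667, the bound 38/51 is < 1 and informative.)

P[X ≥ 17] ≤ 38/51 ≈ 0.745.


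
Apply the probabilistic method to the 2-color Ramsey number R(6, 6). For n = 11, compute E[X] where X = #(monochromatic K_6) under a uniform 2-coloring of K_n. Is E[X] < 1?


E[X] = C(11, 6) · 2^{1 − 15} = 462 · 2^{−14} = 462/16384.
As a reduced fraction: E[X] = 231/8192 ≈ 0.0282.
Is E[X] < 1? YES.
Since E[X] < 1, there exists a 2-coloring of K_{11} with no monochromatic K_6; hence R(6, 6) > 11.

E[X] = 231/8192 ≈ 0.0282; E[X] < 1, so R(6, 6) > 11.


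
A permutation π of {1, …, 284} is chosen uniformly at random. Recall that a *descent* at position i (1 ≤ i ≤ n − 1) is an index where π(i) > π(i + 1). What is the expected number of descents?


Write X = Σ X_I over i = 1, …, 283, with X_I the indicator of one descent.
There are 283 indicators.
For each fixed i, the pair (π(i), π(i+1)) is a uniformly random ordered pair of distinct values from {1, …, 284}; by symmetry P[π(i) > π(i+1)] = 1/2.
By linearity: E[X] = 283 · (1/2) = (284 − 1) · (1/2) = 283/2 ≈ 141.50000.

E[X] = 283/2 = 141.50000.


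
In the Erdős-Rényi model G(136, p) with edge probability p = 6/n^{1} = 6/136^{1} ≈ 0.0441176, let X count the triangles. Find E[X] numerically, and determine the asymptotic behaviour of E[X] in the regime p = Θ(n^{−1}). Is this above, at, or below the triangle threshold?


Number of potential triangles: C(136, 3) = 410040.
Each occurs with probability p³ ≈ (0.0441176)³ ≈ 8.58691227e-05.
By linearity: E[X] = C(136, 3)·p³ ≈ 410040 · 8.58691227e-05 ≈ 35.209775.
Here α = 1, so p = 6/n is exactly at the triangle threshold p ~ 1/n. Asymptotically E[X] → c³/6 = 6³/6 = 36 ≈ 36.000000, a bounded constant. In this regime the triangle count is asymptotically Poisson(c³/6).

E[X] ≈ 35.209775; in regime p = Θ(1/n^{1}) E[X] stays bounded (at the triangle threshold p ~ 1/n).


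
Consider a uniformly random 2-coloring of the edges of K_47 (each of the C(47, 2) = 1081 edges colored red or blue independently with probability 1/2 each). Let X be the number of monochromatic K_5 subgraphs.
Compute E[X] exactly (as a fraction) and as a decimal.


Let X = Σ_S X_S over the C(47, 5) = 1533939 subsets S of size 5, where X_S = 1 if the K_5 on S is monochromatic.
For a fixed S, the K_5 on S has C(5, 2) = 10 edges. P[all 10 edges red] = (1/2)^10, and likewise for blue, so P[monochromatic] = 2·(1/2)^10 = 2^{1 − 10} = 1/512.
By linearity of expectation: E[X] = C(47, 5) · 2^{1 − 10} = 1533939 · 1/512 = 1533939/512.
Numerically: E[X] ≈ 2995.9746.

E[X] = C(47,5)·2^(1−C(5,2)) = 1533939/512 ≈ 2995.9746.


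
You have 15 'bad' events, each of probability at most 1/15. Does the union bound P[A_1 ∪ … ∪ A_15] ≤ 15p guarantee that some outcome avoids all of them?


Union bound: P[∪_{i=1}^{15} A_i] ≤ Σ_i P[A_i] ≤ 15·p = 15·(1/15) = 1.
Numerically: 1 ≈ 1.0000000.
Is 1 < 1? NO.
Since the bound 1 is ≥ 1, the union bound is uninformative here; it does NOT by itself certify existence.

15·p = 1 ≈ 1.0000000; existence NOT certified by the union bound.


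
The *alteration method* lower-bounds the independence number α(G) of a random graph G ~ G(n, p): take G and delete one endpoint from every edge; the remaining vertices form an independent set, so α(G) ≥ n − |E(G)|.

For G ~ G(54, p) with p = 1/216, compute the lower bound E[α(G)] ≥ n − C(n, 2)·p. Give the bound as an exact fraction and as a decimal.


E[|E(G)|] = C(54, 2)·p = 1431 · (1/216) = 53/8.
E[α(G)] ≥ n − E[|E(G)|] = 54 − 53/8 = 379/8.
Numerically: ≈ 47.3750.
(This is only a lower bound; the true E[α(G)] may be larger.)

E[α(G)] ≥ 379/8 ≈ 47.3750.


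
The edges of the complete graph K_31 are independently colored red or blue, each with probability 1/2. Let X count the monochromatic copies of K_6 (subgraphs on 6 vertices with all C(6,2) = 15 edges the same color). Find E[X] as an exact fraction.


Let X = Σ_S X_S over the C(31, 6) = 736281 subsets S of size 6, where X_S = 1 if the K_6 on S is monochromatic.
For a fixed S, the K_6 on S has C(6, 2) = 15 edges. P[all 15 edges red] = (1/2)^15, and likewise for blue, so P[monochromatic] = 2·(1/2)^15 = 2^{1 − 15} = 1/16384.
By linearity of expectation: E[X] = C(31, 6) · 2^{1 − 15} = 736281 · 1/16384 = 736281/16384.
Numerically: E[X] ≈ 44.93903.

E[X] = C(31,6)·2^(1−C(6,2)) = 736281/16384 ≈ 44.93903.
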